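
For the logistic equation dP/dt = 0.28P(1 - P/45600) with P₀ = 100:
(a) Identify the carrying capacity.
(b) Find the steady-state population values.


Logistic ODE dP/dt = 0.28P(1 - P/45600) has equilibria where dP/dt = 0, i.e. P = 0 or P = 45600.
The coefficient (1 - P/K) = 0 when P = K, identifying K = 45600 as the carrying capacity.
(a) K = 45600; (b) equilibria P = 0 and P = 45600.


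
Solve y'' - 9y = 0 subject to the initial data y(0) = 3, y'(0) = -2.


Characteristic roots of r² - 9 = 0 are 3, -3.
General solution y = c₁ e^(3x) + c₂ e^(-3x).
Apply y(0) = 3: c₁ + c₂ = 3. Apply y'(0) = -2: 3 c₁ - 3 c₂ = -2.
Solve: c₁ = 7/6, c₂ = 11/6.
Particular solution: y = (7/6)e^(3x) + (11/6)e^(-3x).


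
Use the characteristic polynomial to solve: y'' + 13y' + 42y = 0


Characteristic equation: r² + 13r + 42 = 0.
Factor: (r + 7)(r + 6) = 0 ⇒ r = -7, -6 (distinct real).
General solution: y = C₁e^(-7x) + C₂e^(-6x).


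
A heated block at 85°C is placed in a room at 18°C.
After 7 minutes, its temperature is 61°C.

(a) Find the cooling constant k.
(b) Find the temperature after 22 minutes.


Newton's law: T(t) = T_a + (T₀ - T_a)e^(-kt).
(a) Use T(7) = 61: (61 - 18)/(85 - 18) = e^(-k·7), so k = -ln(0.642)/7 ≈ 0.0634.
(b) Apply k to t = 22: T(22) = 18 + (67)e^(-1.394) ≈ 34.6°C.


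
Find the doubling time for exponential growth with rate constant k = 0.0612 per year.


Exponential growth: P(t) = P₀ e^(0.0612t). Set P(t)/P₀ = 2: e^(0.0612t) = 2.
Solve: t = ln(2)/0.0612 ≈ 11.33 years.


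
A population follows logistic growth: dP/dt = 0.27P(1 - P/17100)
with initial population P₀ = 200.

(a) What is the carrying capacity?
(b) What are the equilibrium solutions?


Logistic ODE dP/dt = 0.27P(1 - P/17100) has equilibria where dP/dt = 0, i.e. P = 0 or P = 17100.
The coefficient (1 - P/K) = 0 when P = K, identifying K = 17100 as the carrying capacity.
(a) K = 17100; (b) equilibria P = 0 and P = 17100.


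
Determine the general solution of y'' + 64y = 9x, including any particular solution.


Homogeneous: r² + 64 = 0 ⇒ r = ±8i, y_h = C₁cos(8x) + C₂sin(8x).
Polynomial forcing; try y_p = Ax + B. Then y_p'' + 64 y_p = 64(Ax + B) = 9x, so B = 0 and A = 9/64.
General solution: y = C₁cos(8x) + C₂sin(8x) + (9/64)x.


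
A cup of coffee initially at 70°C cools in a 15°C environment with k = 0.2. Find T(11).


Newton's law: dT/dt = -k(T - T_a) has solution T(t) = T_a + (T₀ - T_a)e^(-kt).
Plug in T_a = 15, T₀ = 70, k = 0.2, t = 11: T(11) = 15 + (55)e^(-2.20) ≈ 21.1°C.


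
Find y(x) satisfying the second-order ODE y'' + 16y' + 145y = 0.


Characteristic equation: r² + 16r + 145 = 0.
Discriminant is negative; roots r = -8 ± 9i (complex conjugate pair).
General solution uses e^(α x)(C₁ cos(β x) + C₂ sin(β x)): y = e^(-8x)(C₁cos(9x) + C₂sin(9x)).


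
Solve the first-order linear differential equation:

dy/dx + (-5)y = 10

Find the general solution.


P(x) = -5 ⇒ μ = e^(-5x).
(μ y)' = 10e^(-5x) ⇒ μ y = -2e^(-5x) + C.
Divide by μ: y = -2 + Ce^(5x).


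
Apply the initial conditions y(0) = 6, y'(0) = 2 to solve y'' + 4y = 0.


Characteristic roots of r² + 4 = 0 are ±2i, so y = C₁cos(2x) + C₂sin(2x).
Apply y(0) = 6: C₁ = 6. Differentiate and apply y'(0) = 2: 2·C₂ = 2, so C₂ = 1.
Particular solution: y = 6cos(2x) + sin(2x).


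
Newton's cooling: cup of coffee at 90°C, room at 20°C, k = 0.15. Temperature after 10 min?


Newton's law: dT/dt = -k(T - T_a) has solution T(t) = T_a + (T₀ - T_a)e^(-kt).
Plug in T_a = 20, T₀ = 90, k = 0.15, t = 10: T(10) = 20 + (70)e^(-1.50) ≈ 35.6°C.


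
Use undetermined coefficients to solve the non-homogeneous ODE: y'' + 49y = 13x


Homogeneous: r² + 49 = 0 ⇒ r = ±7i, y_h = C₁cos(7x) + C₂sin(7x).
Polynomial forcing; try y_p = Ax + B. Then y_p'' + 49 y_p = 49(Ax + B) = 13x, so B = 0 and A = 13/49.
General solution: y = C₁cos(7x) + C₂sin(7x) + (13/49)x.


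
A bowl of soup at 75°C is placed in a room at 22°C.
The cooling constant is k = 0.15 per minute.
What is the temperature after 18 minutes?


Newton's law: dT/dt = -k(T - T_a) has solution T(t) = T_a + (T₀ - T_a)e^(-kt).
Plug in T_a = 22, T₀ = 75, k = 0.15, t = 18: T(18) = 22 + (53)e^(-2.70) ≈ 25.6°C.


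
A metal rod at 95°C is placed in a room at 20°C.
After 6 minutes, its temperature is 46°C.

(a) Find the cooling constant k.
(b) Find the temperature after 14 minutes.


Newton's law: T(t) = T_a + (T₀ - T_a)e^(-kt).
(a) Use T(6) = 46: (46 - 20)/(95 - 20) = e^(-k·6), so k = -ln(0.347)/6 ≈ 0.1766.
(b) Apply k to t = 14: T(14) = 20 + (75)e^(-2.472) ≈ 26.3°C.


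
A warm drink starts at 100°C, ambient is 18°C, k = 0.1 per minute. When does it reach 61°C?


From T(t) = T_a + (T₀ - T_a)e^(-kt), set T(t) = 61:
(61 - 18) / (100 - 18) = e^(-0.1t), so t = -ln(0.524)/0.1 ≈ 6.5 minutes.


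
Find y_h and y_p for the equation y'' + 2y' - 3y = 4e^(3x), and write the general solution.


Characteristic roots of r² + 2r - 3 = 0 are 1, -3.
y_h = C₁e^(x) + C₂e^(-3x).
Forcing exponent 3 is not a characteristic root; try y_p = Ae^(3x).
Substitute: A·(9 + (2)·3 + (-3)) = A·12 = 4, so A = 1/3.
General solution: y = C₁e^(x) + C₂e^(-3x) + (1/3)e^(3x).


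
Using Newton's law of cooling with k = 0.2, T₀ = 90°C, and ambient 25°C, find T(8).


Newton's law: dT/dt = -k(T - T_a) has solution T(t) = T_a + (T₀ - T_a)e^(-kt).
Plug in T_a = 25, T₀ = 90, k = 0.2, t = 8: T(8) = 25 + (65)e^(-1.60) ≈ 38.1°C.


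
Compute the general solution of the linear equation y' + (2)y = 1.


P(x) = 2, Q(x) = 1; integrating factor μ = e^(2x).
(μ y)' = e^(2x) ⇒ μ y = (1/2)e^(2x) + C.
Divide by μ: y = 1/2 + Ce^(-2x).


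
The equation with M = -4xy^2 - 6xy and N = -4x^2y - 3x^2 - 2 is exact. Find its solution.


Check exactness: ∂M/∂y = -8xy - 6x and ∂N/∂x = -8xy - 6x; equal, so the equation is exact.
Integrate M with respect to x (treating y as constant): ∫M dx = -2x^2y^2 - 3x^2y + h(y).
Differentiate w.r.t. y and set equal to N: the x-dependent terms already match, leaving h'(y) = -2. Integrate: h(y) = -2y.
So F(x,y) = -2x^2y^2 - 3x^2y - 2y.
General solution: -2x^2y^2 - 3x^2y - 2y = C.


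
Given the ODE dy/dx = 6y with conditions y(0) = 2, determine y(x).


General solution of y' = 6y is y = Ce^(6x).
Apply y(0) = 2: C = 2.
Particular solution: y = 2e^(6x).


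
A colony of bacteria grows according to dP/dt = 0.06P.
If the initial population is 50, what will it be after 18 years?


The ODE dP/dt = 0.06P has solution P(t) = P(0)e^(0.06t).
Substitute P(0) = 50 and t = 18: P(18) = 50 e^(1.08) ≈ 147.


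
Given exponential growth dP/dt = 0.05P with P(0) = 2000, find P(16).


The ODE dP/dt = 0.05P has solution P(t) = P(0)e^(0.05t).
Substitute P(0) = 2000 and t = 16: P(16) = 2000 e^(0.80) ≈ 4451.


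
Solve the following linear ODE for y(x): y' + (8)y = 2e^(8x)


P(x) = 8 ⇒ μ = e^(8x).
(μ y)' = 2e^(16x) ⇒ μ y = (2/16)e^(16x) + C.
Divide by μ: y = (1/8)e^(8x) + Ce^(-8x).


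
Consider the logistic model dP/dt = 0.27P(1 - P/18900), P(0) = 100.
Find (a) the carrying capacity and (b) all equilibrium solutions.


Logistic ODE dP/dt = 0.27P(1 - P/18900) has equilibria where dP/dt = 0, i.e. P = 0 or P = 18900.
The coefficient (1 - P/K) = 0 when P = K, identifying K = 18900 as the carrying capacity.
(a) K = 18900; (b) equilibria P = 0 and P = 18900.


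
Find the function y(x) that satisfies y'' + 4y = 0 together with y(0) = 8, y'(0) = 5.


Characteristic roots of r² + 4 = 0 are ±2i, so y = C₁cos(2x) + C₂sin(2x).
Apply y(0) = 8: C₁ = 8. Differentiate and apply y'(0) = 5: 2·C₂ = 5, so C₂ = 5/2.
Particular solution: y = 8cos(2x) + (5/2)sin(2x).


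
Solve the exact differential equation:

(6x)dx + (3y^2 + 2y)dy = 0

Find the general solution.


Check exactness: ∂M/∂y = 0 and ∂N/∂x = 0; equal, so the equation is exact.
Integrate M with respect to x (treating y as constant): ∫M dx = 3x^2 + h(y).
Differentiate w.r.t. y and set equal to N: the x-dependent terms already match, leaving h'(y) = 3y^2 + 2y. Integrate: h(y) = y^3 + y^2.
So F(x,y) = y^3 + y^2 + 3x^2.
General solution: y^3 + y^2 + 3x^2 = C.


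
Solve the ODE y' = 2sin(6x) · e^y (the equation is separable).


Separate: e^(-y) dy = 2sin(6x) dx.
Integrate: -e^(-y) = -(1/3)cos(6x) + C₀.
Rearrange: e^(-y) = (1/3)cos(6x) + C.


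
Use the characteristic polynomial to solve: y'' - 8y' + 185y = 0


Characteristic equation: r² - 8r + 185 = 0.
Discriminant is negative; roots r = 4 ± 13i (complex conjugate pair).
General solution uses e^(α x)(C₁ cos(β x) + C₂ sin(β x)): y = e^(4x)(C₁cos(13x) + C₂sin(13x)).


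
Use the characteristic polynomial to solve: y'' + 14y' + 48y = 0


Characteristic equation: r² + 14r + 48 = 0.
Factor: (r + 8)(r + 6) = 0 ⇒ r = -8, -6 (distinct real).
General solution: y = C₁e^(-8x) + C₂e^(-6x).


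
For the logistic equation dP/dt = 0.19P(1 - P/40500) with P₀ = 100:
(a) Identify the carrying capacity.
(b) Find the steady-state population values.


Logistic ODE dP/dt = 0.19P(1 - P/40500) has equilibria where dP/dt = 0, i.e. P = 0 or P = 40500.
The coefficient (1 - P/K) = 0 when P = K, identifying K = 40500 as the carrying capacity.
(a) K = 40500; (b) equilibria P = 0 and P = 40500.


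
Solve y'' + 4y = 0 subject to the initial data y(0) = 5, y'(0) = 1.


Characteristic roots of r² + 4 = 0 are ±2i, so y = C₁cos(2x) + C₂sin(2x).
Apply y(0) = 5: C₁ = 5. Differentiate and apply y'(0) = 1: 2·C₂ = 1, so C₂ = 1/2.
Particular solution: y = 5cos(2x) + (1/2)sin(2x).


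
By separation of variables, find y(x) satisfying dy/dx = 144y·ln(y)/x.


Separate: dy/[y ln(y)] = 144 dx/x.
Substitute u = ln(y): du/u = 144 dx/x.
Integrate: ln|ln(y)| = 144ln|x| + C₀, hence ln(y) = C·x^144.


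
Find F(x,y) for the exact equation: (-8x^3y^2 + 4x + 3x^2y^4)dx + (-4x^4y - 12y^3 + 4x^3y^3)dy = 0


Check exactness: ∂M/∂y = -16x^3y + 12x^2y^3 and ∂N/∂x = -16x^3y + 12x^2y^3; equal, so the equation is exact.
Integrate M with respect to x (treating y as constant): ∫M dx = -2x^4y^2 + 2x^2 + x^3y^4 + h(y).
Differentiate w.r.t. y and set equal to N: the x-dependent terms already match, leaving h'(y) = -12y^3. Integrate: h(y) = -3y^4.
So F(x,y) = -2x^4y^2 + 2x^2 - 3y^4 + x^3y^4.
General solution: -2x^4y^2 + 2x^2 - 3y^4 + x^3y^4 = C.


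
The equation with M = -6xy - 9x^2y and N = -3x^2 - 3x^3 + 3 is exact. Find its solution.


Check exactness: ∂M/∂y = -6x - 9x^2 and ∂N/∂x = -6x - 9x^2; equal, so the equation is exact.
Integrate M with respect to x (treating y as constant): ∫M dx = -3x^2y - 3x^3y + h(y).
Differentiate w.r.t. y and set equal to N: the x-dependent terms already match, leaving h'(y) = 3. Integrate: h(y) = 3y.
So F(x,y) = -3x^2y - 3x^3y + 3y.
General solution: -3x^2y - 3x^3y + 3y = C.


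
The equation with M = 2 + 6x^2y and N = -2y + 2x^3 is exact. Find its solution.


Check exactness: ∂M/∂y = 6x^2 and ∂N/∂x = 6x^2; equal, so the equation is exact.
Integrate M with respect to x (treating y as constant): ∫M dx = 2x + 2x^3y + h(y).
Differentiate w.r.t. y and set equal to N: the x-dependent terms already match, leaving h'(y) = -2y. Integrate: h(y) = -y^2.
So F(x,y) = -y^2 + 2x + 2x^3y.
General solution: -y^2 + 2x + 2x^3y = C.


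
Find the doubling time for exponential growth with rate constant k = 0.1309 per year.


Exponential growth: P(t) = P₀ e^(0.1309t). Set P(t)/P₀ = 2: e^(0.1309t) = 2.
Solve: t = ln(2)/0.1309 ≈ 5.30 years.


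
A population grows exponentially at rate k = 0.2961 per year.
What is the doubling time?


Exponential growth: P(t) = P₀ e^(0.2961t). Set P(t)/P₀ = 2: e^(0.2961t) = 2.
Solve: t = ln(2)/0.2961 ≈ 2.34 years.


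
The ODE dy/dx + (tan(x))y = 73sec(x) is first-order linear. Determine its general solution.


P(x) = tan(x) ⇒ μ = e^(∫tan(x)dx) = sec(x).
(sec(x) y)' = 73sec²(x) ⇒ sec(x) y = 73tan(x) + C.
Multiply by cos(x): y = 73sin(x) + C·cos(x).


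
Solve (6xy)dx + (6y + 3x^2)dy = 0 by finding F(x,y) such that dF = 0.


Check exactness: ∂M/∂y = 6x and ∂N/∂x = 6x; equal, so the equation is exact.
Integrate M with respect to x (treating y as constant): ∫M dx = 3x^2y + h(y).
Differentiate w.r.t. y and set equal to N: the x-dependent terms already match, leaving h'(y) = 6y. Integrate: h(y) = 3y^2.
So F(x,y) = 3y^2 + 3x^2y.
General solution: 3y^2 + 3x^2y = C.


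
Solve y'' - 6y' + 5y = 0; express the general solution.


Characteristic equation: r² - 6r + 5 = 0.
Factor: (r - 1)(r - 5) = 0 ⇒ r = 1, 5 (distinct real).
General solution: y = C₁e^(x) + C₂e^(5x).


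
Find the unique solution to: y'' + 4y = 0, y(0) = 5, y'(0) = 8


Characteristic roots of r² + 4 = 0 are ±2i, so y = C₁cos(2x) + C₂sin(2x).
Apply y(0) = 5: C₁ = 5. Differentiate and apply y'(0) = 8: 2·C₂ = 8, so C₂ = 4.
Particular solution: y = 5cos(2x) + 4sin(2x).


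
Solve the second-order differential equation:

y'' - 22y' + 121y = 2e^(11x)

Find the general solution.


Characteristic polynomial (r - 11)² = 0; repeated root r = 11.
y_h = (C₁ + C₂x)e^(11x). Forcing matches the repeated root (resonance), so try y_p = Ax² e^(11x).
Substitute and solve for A: 2A = 2, so A = 1.
General solution: y = (C₁ + C₂x + x²)e^(11x).


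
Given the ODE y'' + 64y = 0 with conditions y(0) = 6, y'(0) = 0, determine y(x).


Characteristic roots of r² + 64 = 0 are ±8i, so y = C₁cos(8x) + C₂sin(8x).
Apply y(0) = 6: C₁ = 6. Differentiate and apply y'(0) = 0: 8·C₂ = 0, so C₂ = 0.
Particular solution: y = 6cos(8x).


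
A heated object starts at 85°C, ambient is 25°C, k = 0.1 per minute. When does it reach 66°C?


From T(t) = T_a + (T₀ - T_a)e^(-kt), set T(t) = 66:
(66 - 25) / (85 - 25) = e^(-0.1t), so t = -ln(0.683)/0.1 ≈ 3.8 minutes.


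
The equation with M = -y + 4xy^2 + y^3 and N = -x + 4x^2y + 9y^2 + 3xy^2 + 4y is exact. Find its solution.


Check exactness: ∂M/∂y = -1 + 8xy + 3y^2 and ∂N/∂x = -1 + 8xy + 3y^2; equal, so the equation is exact.
Integrate M with respect to x (treating y as constant): ∫M dx = -xy + 2x^2y^2 + xy^3 + h(y).
Differentiate w.r.t. y and set equal to N: the x-dependent terms already match, leaving h'(y) = 9y^2 + 4y. Integrate: h(y) = 3y^3 + 2y^2.
So F(x,y) = -xy + 2x^2y^2 + 3y^3 + xy^3 + 2y^2.
General solution: -xy + 2x^2y^2 + 3y^3 + xy^3 + 2y^2 = C.


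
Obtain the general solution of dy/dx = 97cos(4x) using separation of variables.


g(y) = 1, so integrate directly: y = ∫ 97cos(4x) dx = (97/4)sin(4x) + C.


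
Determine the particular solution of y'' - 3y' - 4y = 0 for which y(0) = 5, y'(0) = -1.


Characteristic roots of r² - 3r - 4 = 0 are -1, 4.
General solution y = c₁ e^(-x) + c₂ e^(4x).
Apply y(0) = 5: c₁ + c₂ = 5. Apply y'(0) = -1: -1 c₁ + 4 c₂ = -1.
Solve: c₁ = 21/5, c₂ = 4/5.
Particular solution: y = (21/5)e^(-x) + (4/5)e^(4x).


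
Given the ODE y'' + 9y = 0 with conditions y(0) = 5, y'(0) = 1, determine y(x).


Characteristic roots of r² + 9 = 0 are ±3i, so y = C₁cos(3x) + C₂sin(3x).
Apply y(0) = 5: C₁ = 5. Differentiate and apply y'(0) = 1: 3·C₂ = 1, so C₂ = 1/3.
Particular solution: y = 5cos(3x) + (1/3)sin(3x).


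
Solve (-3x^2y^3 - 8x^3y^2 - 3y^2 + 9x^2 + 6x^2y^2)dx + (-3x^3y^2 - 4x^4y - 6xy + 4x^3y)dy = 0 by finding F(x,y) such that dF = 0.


Check exactness: ∂M/∂y = -9x^2y^2 - 16x^3y - 6y + 12x^2y and ∂N/∂x = -9x^2y^2 - 16x^3y - 6y + 12x^2y; equal, so the equation is exact.
Integrate M with respect to x (treating y as constant): ∫M dx = -x^3y^3 - 2x^4y^2 - 3xy^2 + 3x^3 + 2x^3y^2 + h(y).
Differentiate w.r.t. y and set equal to N: all terms match, so h'(y) = 0 and h is a constant absorbed into C.
General solution: -x^3y^3 - 2x^4y^2 - 3xy^2 + 3x^3 + 2x^3y^2 = C.


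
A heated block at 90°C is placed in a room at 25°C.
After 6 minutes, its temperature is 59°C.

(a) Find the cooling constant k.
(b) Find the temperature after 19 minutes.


Newton's law: T(t) = T_a + (T₀ - T_a)e^(-kt).
(a) Use T(6) = 59: (59 - 25)/(90 - 25) = e^(-k·6), so k = -ln(0.523)/6 ≈ 0.1080.
(b) Apply k to t = 19: T(19) = 25 + (65)e^(-2.052) ≈ 33.4°C.


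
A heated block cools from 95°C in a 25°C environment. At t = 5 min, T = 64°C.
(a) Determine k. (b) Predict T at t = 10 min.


Newton's law: T(t) = T_a + (T₀ - T_a)e^(-kt).
(a) Use T(5) = 64: (64 - 25)/(95 - 25) = e^(-k·5), so k = -ln(0.557)/5 ≈ 0.1170.
(b) Apply k to t = 10: T(10) = 25 + (70)e^(-1.170) ≈ 46.7°C.


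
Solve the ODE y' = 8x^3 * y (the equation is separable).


Separate variables: dy/y = 8x^3 dx.
Integrate: ln|y| = 2x^4 + C₀.
Exponentiate: y = Ce^(2x^4).


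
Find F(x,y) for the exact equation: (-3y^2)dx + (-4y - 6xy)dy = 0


Check exactness: ∂M/∂y = -6y and ∂N/∂x = -6y; equal, so the equation is exact.
Integrate M with respect to x (treating y as constant): ∫M dx = -3xy^2 + h(y).
Differentiate w.r.t. y and set equal to N: the x-dependent terms already match, leaving h'(y) = -4y. Integrate: h(y) = -2y^2.
So F(x,y) = -2y^2 - 3xy^2.
General solution: -2y^2 - 3xy^2 = C.


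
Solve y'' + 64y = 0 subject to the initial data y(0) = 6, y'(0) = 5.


Characteristic roots of r² + 64 = 0 are ±8i, so y = C₁cos(8x) + C₂sin(8x).
Apply y(0) = 6: C₁ = 6. Differentiate and apply y'(0) = 5: 8·C₂ = 5, so C₂ = 5/8.
Particular solution: y = 6cos(8x) + (5/8)sin(8x).


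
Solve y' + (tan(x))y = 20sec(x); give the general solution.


P(x) = tan(x) ⇒ μ = e^(∫tan(x)dx) = sec(x).
(sec(x) y)' = 20sec²(x) ⇒ sec(x) y = 20tan(x) + C.
Multiply by cos(x): y = 20sin(x) + C·cos(x).


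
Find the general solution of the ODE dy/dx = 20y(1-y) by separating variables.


Separate: dy/[y(1-y)] = 20 dx.
Partial fractions: 1/[y(1-y)] = 1/y + 1/(1-y).
Integrate: ln|y/(1-y)| = 20x + C₀.
Solve for y: y = 1/(1 + Ce^(-20x)).


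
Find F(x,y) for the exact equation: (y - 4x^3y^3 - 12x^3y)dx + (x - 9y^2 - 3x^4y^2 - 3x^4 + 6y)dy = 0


Check exactness: ∂M/∂y = 1 - 12x^3y^2 - 12x^3 and ∂N/∂x = 1 - 12x^3y^2 - 12x^3; equal, so the equation is exact.
Integrate M with respect to x (treating y as constant): ∫M dx = xy - x^4y^3 - 3x^4y + h(y).
Differentiate w.r.t. y and set equal to N: the x-dependent terms already match, leaving h'(y) = -9y^2 + 6y. Integrate: h(y) = -3y^3 + 3y^2.
So F(x,y) = xy - 3y^3 - x^4y^3 - 3x^4y + 3y^2.
General solution: xy - 3y^3 - x^4y^3 - 3x^4y + 3y^2 = C.


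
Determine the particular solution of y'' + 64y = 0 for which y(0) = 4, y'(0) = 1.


Characteristic roots of r² + 64 = 0 are ±8i, so y = C₁cos(8x) + C₂sin(8x).
Apply y(0) = 4: C₁ = 4. Differentiate and apply y'(0) = 1: 8·C₂ = 1, so C₂ = 1/8.
Particular solution: y = 4cos(8x) + (1/8)sin(8x).


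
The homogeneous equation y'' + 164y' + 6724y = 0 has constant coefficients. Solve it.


Characteristic equation: r² + 164r + 6724 = 0, i.e. (r + 82)² = 0.
Repeated root r = -82; include an x factor for the second linearly independent solution.
General solution: y = (C₁ + C₂x)e^(-82x).


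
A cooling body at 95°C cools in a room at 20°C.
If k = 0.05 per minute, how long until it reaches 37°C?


From T(t) = T_a + (T₀ - T_a)e^(-kt), set T(t) = 37:
(37 - 20) / (95 - 20) = e^(-0.05t), so t = -ln(0.227)/0.05 ≈ 29.7 minutes.


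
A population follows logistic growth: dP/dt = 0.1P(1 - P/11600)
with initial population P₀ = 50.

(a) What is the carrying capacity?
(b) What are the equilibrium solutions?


Logistic ODE dP/dt = 0.1P(1 - P/11600) has equilibria where dP/dt = 0, i.e. P = 0 or P = 11600.
The coefficient (1 - P/K) = 0 when P = K, identifying K = 11600 as the carrying capacity.
(a) K = 11600; (b) equilibria P = 0 and P = 11600.


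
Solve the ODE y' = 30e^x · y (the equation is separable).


Separate variables: dy/y = 30e^x dx.
Integrate: ln|y| = 30e^x + C₀.
Exponentiate: y = Ce^(30e^x).


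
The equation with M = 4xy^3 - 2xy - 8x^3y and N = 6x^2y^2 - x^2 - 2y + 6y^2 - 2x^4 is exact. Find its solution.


Check exactness: ∂M/∂y = 12xy^2 - 2x - 8x^3 and ∂N/∂x = 12xy^2 - 2x - 8x^3; equal, so the equation is exact.
Integrate M with respect to x (treating y as constant): ∫M dx = 2x^2y^3 - x^2y - 2x^4y + h(y).
Differentiate w.r.t. y and set equal to N: the x-dependent terms already match, leaving h'(y) = -2y + 6y^2. Integrate: h(y) = -y^2 + 2y^3.
So F(x,y) = 2x^2y^3 - x^2y - y^2 + 2y^3 - 2x^4y.
General solution: 2x^2y^3 - x^2y - y^2 + 2y^3 - 2x^4y = C.


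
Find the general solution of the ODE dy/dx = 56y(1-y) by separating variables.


Separate: dy/[y(1-y)] = 56 dx.
Partial fractions: 1/[y(1-y)] = 1/y + 1/(1-y).
Integrate: ln|y/(1-y)| = 56x + C₀.
Solve for y: y = 1/(1 + Ce^(-56x)).


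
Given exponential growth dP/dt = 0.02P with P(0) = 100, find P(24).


The ODE dP/dt = 0.02P has solution P(t) = P(0)e^(0.02t).
Substitute P(0) = 100 and t = 24: P(24) = 100 e^(0.48) ≈ 162.


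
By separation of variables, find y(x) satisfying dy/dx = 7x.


Integrate both sides with respect to x: y = ∫ 7x dx = (7/2)x^2 + C.


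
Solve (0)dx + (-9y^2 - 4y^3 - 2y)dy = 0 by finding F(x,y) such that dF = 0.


Check exactness: ∂M/∂y = 0 and ∂N/∂x = 0; equal, so the equation is exact.
Integrate M with respect to x (treating y as constant): ∫M dx = 0 + h(y).
Differentiate w.r.t. y and set equal to N: the x-dependent terms already match, leaving h'(y) = -9y^2 - 4y^3 - 2y. Integrate: h(y) = -3y^3 - y^4 - y^2.
So F(x,y) = -3y^3 - y^4 - y^2.
General solution: -3y^3 - y^4 - y^2 = C.


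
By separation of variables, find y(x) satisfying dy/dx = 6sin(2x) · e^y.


Separate: e^(-y) dy = 6sin(2x) dx.
Integrate: -e^(-y) = -3cos(2x) + C₀.
Rearrange: e^(-y) = 3cos(2x) + C.


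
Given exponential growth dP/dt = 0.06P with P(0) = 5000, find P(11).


The ODE dP/dt = 0.06P has solution P(t) = P(0)e^(0.06t).
Substitute P(0) = 5000 and t = 11: P(11) = 5000 e^(0.66) ≈ 9674.


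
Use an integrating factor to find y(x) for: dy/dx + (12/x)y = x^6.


P(x) = 12/x ⇒ μ = x^12.
(x^12 y)' = x^18 ⇒ x^12 y = x^19/(19) + C.
Solve for y: y = (1/19)x^7 + C/x^12.


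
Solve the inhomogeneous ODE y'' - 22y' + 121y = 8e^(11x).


Characteristic polynomial (r - 11)² = 0; repeated root r = 11.
y_h = (C₁ + C₂x)e^(11x). Forcing matches the repeated root (resonance), so try y_p = Ax² e^(11x).
Substitute and solve for A: 2A = 8, so A = 4.
General solution: y = (C₁ + C₂x + 4x²)e^(11x).


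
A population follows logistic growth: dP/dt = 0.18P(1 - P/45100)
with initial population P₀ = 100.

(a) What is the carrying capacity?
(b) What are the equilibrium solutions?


Logistic ODE dP/dt = 0.18P(1 - P/45100) has equilibria where dP/dt = 0, i.e. P = 0 or P = 45100.
The coefficient (1 - P/K) = 0 when P = K, identifying K = 45100 as the carrying capacity.
(a) K = 45100; (b) equilibria P = 0 and P = 45100.


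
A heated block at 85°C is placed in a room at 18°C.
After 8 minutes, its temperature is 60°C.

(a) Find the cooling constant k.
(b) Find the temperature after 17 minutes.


Newton's law: T(t) = T_a + (T₀ - T_a)e^(-kt).
(a) Use T(8) = 60: (60 - 18)/(85 - 18) = e^(-k·8), so k = -ln(0.627)/8 ≈ 0.0584.
(b) Apply k to t = 17: T(17) = 18 + (67)e^(-0.992) ≈ 42.8°C.


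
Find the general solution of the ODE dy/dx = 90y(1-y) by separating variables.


Separate: dy/[y(1-y)] = 90 dx.
Partial fractions: 1/[y(1-y)] = 1/y + 1/(1-y).
Integrate: ln|y/(1-y)| = 90x + C₀.
Solve for y: y = 1/(1 + Ce^(-90x)).


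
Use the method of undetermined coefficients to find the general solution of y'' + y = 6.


Homogeneous part: r² + 1 = 0 ⇒ r = ±1i, so y_h = C₁cos(x) + C₂sin(x).
Try constant y_p = A; plug in: 1A = 6 ⇒ A = 6.
General solution: y = C₁cos(x) + C₂sin(x) + 6.


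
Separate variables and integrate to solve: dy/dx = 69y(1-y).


Separate: dy/[y(1-y)] = 69 dx.
Partial fractions: 1/[y(1-y)] = 1/y + 1/(1-y).
Integrate: ln|y/(1-y)| = 69x + C₀.
Solve for y: y = 1/(1 + Ce^(-69x)).


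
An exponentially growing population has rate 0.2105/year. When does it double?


Exponential growth: P(t) = P₀ e^(0.2105t). Set P(t)/P₀ = 2: e^(0.2105t) = 2.
Solve: t = ln(2)/0.2105 ≈ 3.29 years.


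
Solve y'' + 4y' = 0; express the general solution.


Characteristic equation: r² + 4r = 0.
Factor: (r - 0)(r + 4) = 0 ⇒ r = 0, -4 (distinct real).
General solution: y = C₁ + C₂e^(-4x).


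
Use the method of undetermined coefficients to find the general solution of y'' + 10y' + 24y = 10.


Characteristic roots of r² + 10r + 24 = 0 are -6, -4.
y_h = C₁e^(-6x) + C₂e^(-4x).
Constant forcing; try y_p = A. Then 24A = 10 ⇒ A = 5/12.
General solution: y = C₁e^(-6x) + C₂e^(-4x) + 5/12.


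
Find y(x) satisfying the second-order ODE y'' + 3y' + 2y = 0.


Characteristic equation: r² + 3r + 2 = 0.
Factor: (r + 1)(r + 2) = 0 ⇒ r = -1, -2 (distinct real).
General solution: y = C₁e^(-x) + C₂e^(-2x).


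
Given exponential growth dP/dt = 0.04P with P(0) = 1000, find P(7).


The ODE dP/dt = 0.04P has solution P(t) = P(0)e^(0.04t).
Substitute P(0) = 1000 and t = 7: P(7) = 1000 e^(0.28) ≈ 1323.


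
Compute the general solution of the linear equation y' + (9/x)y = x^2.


P(x) = 9/x ⇒ μ = x^9.
(x^9 y)' = x^11 ⇒ x^9 y = x^12/(12) + C.
Solve for y: y = (1/12)x^3 + C/x^9.


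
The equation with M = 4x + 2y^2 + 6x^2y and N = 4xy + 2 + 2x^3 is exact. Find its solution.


Check exactness: ∂M/∂y = 4y + 6x^2 and ∂N/∂x = 4y + 6x^2; equal, so the equation is exact.
Integrate M with respect to x (treating y as constant): ∫M dx = 2x^2 + 2xy^2 + 2x^3y + h(y).
Differentiate w.r.t. y and set equal to N: the x-dependent terms already match, leaving h'(y) = 2. Integrate: h(y) = 2y.
So F(x,y) = 2x^2 + 2xy^2 + 2y + 2x^3y.
General solution: 2x^2 + 2xy^2 + 2y + 2x^3y = C.


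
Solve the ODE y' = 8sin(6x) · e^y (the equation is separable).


Separate: e^(-y) dy = 8sin(6x) dx.
Integrate: -e^(-y) = -(4/3)cos(6x) + C₀.
Rearrange: e^(-y) = (4/3)cos(6x) + C.


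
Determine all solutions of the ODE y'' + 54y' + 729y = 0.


Characteristic equation: r² + 54r + 729 = 0, i.e. (r + 27)² = 0.
Repeated root r = -27; include an x factor for the second linearly independent solution.
General solution: y = (C₁ + C₂x)e^(-27x).


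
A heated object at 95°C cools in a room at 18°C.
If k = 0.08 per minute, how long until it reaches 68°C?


From T(t) = T_a + (T₀ - T_a)e^(-kt), set T(t) = 68:
(68 - 18) / (95 - 18) = e^(-0.08t), so t = -ln(0.649)/0.08 ≈ 5.4 minutes.


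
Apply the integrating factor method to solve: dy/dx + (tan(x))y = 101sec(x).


P(x) = tan(x) ⇒ μ = e^(∫tan(x)dx) = sec(x).
(sec(x) y)' = 101sec²(x) ⇒ sec(x) y = 101tan(x) + C.
Multiply by cos(x): y = 101sin(x) + C·cos(x).


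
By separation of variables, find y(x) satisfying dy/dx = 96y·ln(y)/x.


Separate: dy/[y ln(y)] = 96 dx/x.
Substitute u = ln(y): du/u = 96 dx/x.
Integrate: ln|ln(y)| = 96ln|x| + C₀, hence ln(y) = C·x^96.


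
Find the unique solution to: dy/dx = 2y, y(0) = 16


General solution of y' = 2y is y = Ce^(2x).
Apply y(0) = 16: C = 16.
Particular solution: y = 16e^(2x).


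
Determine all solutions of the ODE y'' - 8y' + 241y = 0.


Characteristic equation: r² - 8r + 241 = 0.
Discriminant is negative; roots r = 4 ± 15i (complex conjugate pair).
General solution uses e^(α x)(C₁ cos(β x) + C₂ sin(β x)): y = e^(4x)(C₁cos(15x) + C₂sin(15x)).


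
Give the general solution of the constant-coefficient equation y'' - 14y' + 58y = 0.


Characteristic equation: r² - 14r + 58 = 0.
Discriminant is negative; roots r = 7 ± 3i (complex conjugate pair).
General solution uses e^(α x)(C₁ cos(β x) + C₂ sin(β x)): y = e^(7x)(C₁cos(3x) + C₂sin(3x)).


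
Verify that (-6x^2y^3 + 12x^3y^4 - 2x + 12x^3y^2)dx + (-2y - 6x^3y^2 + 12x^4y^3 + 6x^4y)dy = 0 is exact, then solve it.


Check exactness: ∂M/∂y = -18x^2y^2 + 48x^3y^3 + 24x^3y and ∂N/∂x = -18x^2y^2 + 48x^3y^3 + 24x^3y; equal, so the equation is exact.
Integrate M with respect to x (treating y as constant): ∫M dx = -2x^3y^3 + 3x^4y^4 - x^2 + 3x^4y^2 + h(y).
Differentiate w.r.t. y and set equal to N: the x-dependent terms already match, leaving h'(y) = -2y. Integrate: h(y) = -y^2.
So F(x,y) = -y^2 - 2x^3y^3 + 3x^4y^4 - x^2 + 3x^4y^2.
General solution: -y^2 - 2x^3y^3 + 3x^4y^4 - x^2 + 3x^4y^2 = C.


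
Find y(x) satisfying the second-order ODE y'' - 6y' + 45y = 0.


Characteristic equation: r² - 6r + 45 = 0.
Discriminant is negative; roots r = 3 ± 6i (complex conjugate pair).
General solution uses e^(α x)(C₁ cos(β x) + C₂ sin(β x)): y = e^(3x)(C₁cos(6x) + C₂sin(6x)).


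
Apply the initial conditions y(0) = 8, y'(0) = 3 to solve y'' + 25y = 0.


Characteristic roots of r² + 25 = 0 are ±5i, so y = C₁cos(5x) + C₂sin(5x).
Apply y(0) = 8: C₁ = 8. Differentiate and apply y'(0) = 3: 5·C₂ = 3, so C₂ = 3/5.
Particular solution: y = 8cos(5x) + (3/5)sin(5x).


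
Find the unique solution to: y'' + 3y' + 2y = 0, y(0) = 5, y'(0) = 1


Characteristic roots of r² + 3r + 2 = 0 are -1, -2.
General solution y = c₁ e^(-x) + c₂ e^(-2x).
Apply y(0) = 5: c₁ + c₂ = 5. Apply y'(0) = 1: -1 c₁ - 2 c₂ = 1.
Solve: c₁ = 11, c₂ = -6.
Particular solution: y = 11e^(-x) - 6e^(-2x).


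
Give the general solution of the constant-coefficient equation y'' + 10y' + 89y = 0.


Characteristic equation: r² + 10r + 89 = 0.
Discriminant is negative; roots r = -5 ± 8i (complex conjugate pair).
General solution uses e^(α x)(C₁ cos(β x) + C₂ sin(β x)): y = e^(-5x)(C₁cos(8x) + C₂sin(8x)).


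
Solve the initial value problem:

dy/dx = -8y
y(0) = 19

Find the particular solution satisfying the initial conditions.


General solution of y' = -8y is y = Ce^(-8x).
Apply y(0) = 19: C = 19.
Particular solution: y = 19e^(-8x).


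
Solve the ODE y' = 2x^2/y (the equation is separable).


Separate variables: y dy = 2x^2 dx.
Integrate both sides: y²/2 = (2/3)x^3 + C₀.
Multiply by 2: y² = (4/3)x^3 + C.


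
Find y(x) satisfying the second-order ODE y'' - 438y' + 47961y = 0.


Characteristic equation: r² - 438r + 47961 = 0, i.e. (r - 219)² = 0.
Repeated root r = 219; include an x factor for the second linearly independent solution.
General solution: y = (C₁ + C₂x)e^(219x).


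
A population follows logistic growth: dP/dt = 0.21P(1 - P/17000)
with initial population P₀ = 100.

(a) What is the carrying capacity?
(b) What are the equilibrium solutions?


Logistic ODE dP/dt = 0.21P(1 - P/17000) has equilibria where dP/dt = 0, i.e. P = 0 or P = 17000.
The coefficient (1 - P/K) = 0 when P = K, identifying K = 17000 as the carrying capacity.
(a) K = 17000; (b) equilibria P = 0 and P = 17000.


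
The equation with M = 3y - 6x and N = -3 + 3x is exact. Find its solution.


Check exactness: ∂M/∂y = 3 and ∂N/∂x = 3; equal, so the equation is exact.
Integrate M with respect to x (treating y as constant): ∫M dx = 3xy - 3x^2 + h(y).
Differentiate w.r.t. y and set equal to N: the x-dependent terms already match, leaving h'(y) = -3. Integrate: h(y) = -3y.
So F(x,y) = -3y + 3xy - 3x^2.
General solution: -3y + 3xy - 3x^2 = C.


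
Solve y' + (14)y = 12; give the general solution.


P(x) = 14, Q(x) = 12; integrating factor μ = e^(14x).
(μ y)' = 12e^(14x) ⇒ μ y = (6/7)e^(14x) + C.
Divide by μ: y = 6/7 + Ce^(-14x).


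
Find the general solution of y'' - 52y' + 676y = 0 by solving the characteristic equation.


Characteristic equation: r² - 52r + 676 = 0, i.e. (r - 26)² = 0.
Repeated root r = 26; include an x factor for the second linearly independent solution.
General solution: y = (C₁ + C₂x)e^(26x).


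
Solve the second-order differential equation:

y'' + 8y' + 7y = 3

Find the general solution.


Characteristic roots of r² + 8r + 7 = 0 are -1, -7.
y_h = C₁e^(-x) + C₂e^(-7x).
Constant forcing; try y_p = A. Then 7A = 3 ⇒ A = 3/7.
General solution: y = C₁e^(-x) + C₂e^(-7x) + 3/7.


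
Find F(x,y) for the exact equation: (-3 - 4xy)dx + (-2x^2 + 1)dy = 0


Check exactness: ∂M/∂y = -4x and ∂N/∂x = -4x; equal, so the equation is exact.
Integrate M with respect to x (treating y as constant): ∫M dx = -3x - 2x^2y + h(y).
Differentiate w.r.t. y and set equal to N: the x-dependent terms already match, leaving h'(y) = 1. Integrate: h(y) = y.
So F(x,y) = -3x - 2x^2y + y.
General solution: -3x - 2x^2y + y = C.


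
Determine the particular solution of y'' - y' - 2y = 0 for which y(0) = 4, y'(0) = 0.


Characteristic roots of r² - r - 2 = 0 are 2, -1.
General solution y = c₁ e^(2x) + c₂ e^(-x).
Apply y(0) = 4: c₁ + c₂ = 4. Apply y'(0) = 0: 2 c₁ - 1 c₂ = 0.
Solve: c₁ = 4/3, c₂ = 8/3.
Particular solution: y = (4/3)e^(2x) + (8/3)e^(-x).


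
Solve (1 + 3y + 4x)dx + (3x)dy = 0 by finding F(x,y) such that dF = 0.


Check exactness: ∂M/∂y = 3 and ∂N/∂x = 3; equal, so the equation is exact.
Integrate M with respect to x (treating y as constant): ∫M dx = x + 3xy + 2x^2 + h(y).
Differentiate w.r.t. y and set equal to N: all terms match, so h'(y) = 0 and h is a constant absorbed into C.
General solution: x + 3xy + 2x^2 = C.


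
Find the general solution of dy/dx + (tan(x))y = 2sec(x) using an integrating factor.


P(x) = tan(x) ⇒ μ = e^(∫tan(x)dx) = sec(x).
(sec(x) y)' = 2sec²(x) ⇒ sec(x) y = 2tan(x) + C.
Multiply by cos(x): y = 2sin(x) + C·cos(x).


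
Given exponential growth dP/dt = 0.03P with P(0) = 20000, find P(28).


The ODE dP/dt = 0.03P has solution P(t) = P(0)e^(0.03t).
Substitute P(0) = 20000 and t = 28: P(28) = 20000 e^(0.84) ≈ 46327.


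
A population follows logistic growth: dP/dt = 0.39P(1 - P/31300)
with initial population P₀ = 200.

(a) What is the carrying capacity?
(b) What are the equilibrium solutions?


Logistic ODE dP/dt = 0.39P(1 - P/31300) has equilibria where dP/dt = 0, i.e. P = 0 or P = 31300.
The coefficient (1 - P/K) = 0 when P = K, identifying K = 31300 as the carrying capacity.
(a) K = 31300; (b) equilibria P = 0 and P = 31300.


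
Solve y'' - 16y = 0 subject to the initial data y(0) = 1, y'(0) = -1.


Characteristic roots of r² - 16 = 0 are 4, -4.
General solution y = c₁ e^(4x) + c₂ e^(-4x).
Apply y(0) = 1: c₁ + c₂ = 1. Apply y'(0) = -1: 4 c₁ - 4 c₂ = -1.
Solve: c₁ = 3/8, c₂ = 5/8.
Particular solution: y = (3/8)e^(4x) + (5/8)e^(-4x).


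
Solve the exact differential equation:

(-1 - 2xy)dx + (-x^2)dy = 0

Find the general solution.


Check exactness: ∂M/∂y = -2x and ∂N/∂x = -2x; equal, so the equation is exact.
Integrate M with respect to x (treating y as constant): ∫M dx = -x - x^2y + h(y).
Differentiate w.r.t. y and set equal to N: all terms match, so h'(y) = 0 and h is a constant absorbed into C.
General solution: -x - x^2y = C.


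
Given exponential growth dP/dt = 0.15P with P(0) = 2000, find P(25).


The ODE dP/dt = 0.15P has solution P(t) = P(0)e^(0.15t).
Substitute P(0) = 2000 and t = 25: P(25) = 2000 e^(3.75) ≈ 85042.


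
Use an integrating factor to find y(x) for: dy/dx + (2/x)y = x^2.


P(x) = 2/x ⇒ μ = x^2.
(x^2 y)' = x^4 ⇒ x^2 y = x^5/(5) + C.
Solve for y: y = (1/5)x^3 + C/x^2.


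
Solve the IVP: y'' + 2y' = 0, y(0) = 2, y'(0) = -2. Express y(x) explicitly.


Characteristic roots of r² + 2r = 0 are -2, 0.
General solution y = c₁ e^(-2x) + c₂.
Apply y(0) = 2: c₁ + c₂ = 2. Apply y'(0) = -2: -2 c₁ + 0 c₂ = -2.
Solve: c₁ = 1, c₂ = 1.
Particular solution: y = e^(-2x) + 1.


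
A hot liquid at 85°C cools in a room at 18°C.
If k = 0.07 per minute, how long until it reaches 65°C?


From T(t) = T_a + (T₀ - T_a)e^(-kt), set T(t) = 65:
(65 - 18) / (85 - 18) = e^(-0.07t), so t = -ln(0.701)/0.07 ≈ 5.1 minutes.


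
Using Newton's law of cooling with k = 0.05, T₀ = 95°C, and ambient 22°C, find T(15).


Newton's law: dT/dt = -k(T - T_a) has solution T(t) = T_a + (T₀ - T_a)e^(-kt).
Plug in T_a = 22, T₀ = 95, k = 0.05, t = 15: T(15) = 22 + (73)e^(-0.75) ≈ 56.5°C.


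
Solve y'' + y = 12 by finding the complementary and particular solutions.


Homogeneous part: r² + 1 = 0 ⇒ r = ±1i, so y_h = C₁cos(x) + C₂sin(x).
Try constant y_p = A; plug in: 1A = 12 ⇒ A = 12.
General solution: y = C₁cos(x) + C₂sin(x) + 12.


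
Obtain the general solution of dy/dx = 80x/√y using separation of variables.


Separate: √y dy = 80x dx.
Integrate: (2/3)y^(3/2) = 40x² + C.


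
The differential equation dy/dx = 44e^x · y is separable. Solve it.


Separate variables: dy/y = 44e^x dx.
Integrate: ln|y| = 44e^x + C₀.
Exponentiate: y = Ce^(44e^x).


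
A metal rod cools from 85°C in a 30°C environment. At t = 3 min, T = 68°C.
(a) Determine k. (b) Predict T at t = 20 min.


Newton's law: T(t) = T_a + (T₀ - T_a)e^(-kt).
(a) Use T(3) = 68: (68 - 30)/(85 - 30) = e^(-k·3), so k = -ln(0.691)/3 ≈ 0.1232.
(b) Apply k to t = 20: T(20) = 30 + (55)e^(-2.465) ≈ 34.7°C.


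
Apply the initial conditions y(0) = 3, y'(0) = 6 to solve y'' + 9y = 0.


Characteristic roots of r² + 9 = 0 are ±3i, so y = C₁cos(3x) + C₂sin(3x).
Apply y(0) = 3: C₁ = 3. Differentiate and apply y'(0) = 6: 3·C₂ = 6, so C₂ = 2.
Particular solution: y = 3cos(3x) + 2sin(3x).


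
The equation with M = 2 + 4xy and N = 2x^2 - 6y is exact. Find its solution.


Check exactness: ∂M/∂y = 4x and ∂N/∂x = 4x; equal, so the equation is exact.
Integrate M with respect to x (treating y as constant): ∫M dx = 2x + 2x^2y + h(y).
Differentiate w.r.t. y and set equal to N: the x-dependent terms already match, leaving h'(y) = -6y. Integrate: h(y) = -3y^2.
So F(x,y) = 2x + 2x^2y - 3y^2.
General solution: 2x + 2x^2y - 3y^2 = C.


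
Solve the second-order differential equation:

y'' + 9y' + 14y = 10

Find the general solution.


Characteristic roots of r² + 9r + 14 = 0 are -2, -7.
y_h = C₁e^(-2x) + C₂e^(-7x).
Constant forcing; try y_p = A. Then 14A = 10 ⇒ A = 5/7.
General solution: y = C₁e^(-2x) + C₂e^(-7x) + 5/7.


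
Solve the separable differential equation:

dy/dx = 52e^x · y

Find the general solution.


Separate variables: dy/y = 52e^x dx.
Integrate: ln|y| = 52e^x + C₀.
Exponentiate: y = Ce^(52e^x).


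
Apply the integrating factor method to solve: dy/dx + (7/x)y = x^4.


P(x) = 7/x ⇒ μ = x^7.
(x^7 y)' = x^11 ⇒ x^7 y = x^12/(12) + C.
Solve for y: y = (1/12)x^5 + C/x^7.


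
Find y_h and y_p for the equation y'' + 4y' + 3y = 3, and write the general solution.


Characteristic roots of r² + 4r + 3 = 0 are -1, -3.
y_h = C₁e^(-x) + C₂e^(-3x).
Constant forcing; try y_p = A. Then 3A = 3 ⇒ A = 1.
General solution: y = C₁e^(-x) + C₂e^(-3x) + 1.


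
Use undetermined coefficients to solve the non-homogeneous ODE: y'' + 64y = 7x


Homogeneous: r² + 64 = 0 ⇒ r = ±8i, y_h = C₁cos(8x) + C₂sin(8x).
Polynomial forcing; try y_p = Ax + B. Then y_p'' + 64 y_p = 64(Ax + B) = 7x, so B = 0 and A = 7/64.
General solution: y = C₁cos(8x) + C₂sin(8x) + (7/64)x.


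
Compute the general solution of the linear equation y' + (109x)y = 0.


P(x) = 109x ⇒ μ = e^((109/2)x²).
Q(x) = 0 so μ y is constant: y = Ce^(-(109/2)x²).


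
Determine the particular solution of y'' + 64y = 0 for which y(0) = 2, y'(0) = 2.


Characteristic roots of r² + 64 = 0 are ±8i, so y = C₁cos(8x) + C₂sin(8x).
Apply y(0) = 2: C₁ = 2. Differentiate and apply y'(0) = 2: 8·C₂ = 2, so C₂ = 1/4.
Particular solution: y = 2cos(8x) + (1/4)sin(8x).


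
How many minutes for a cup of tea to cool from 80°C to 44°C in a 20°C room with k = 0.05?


From T(t) = T_a + (T₀ - T_a)e^(-kt), set T(t) = 44:
(44 - 20) / (80 - 20) = e^(-0.05t), so t = -ln(0.400)/0.05 ≈ 18.3 minutes.
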